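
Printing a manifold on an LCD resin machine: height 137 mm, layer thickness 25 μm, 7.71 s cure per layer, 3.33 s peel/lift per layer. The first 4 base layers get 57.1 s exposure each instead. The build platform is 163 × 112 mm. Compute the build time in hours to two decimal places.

Number of layers: 137 / 0.025 → 5480 (rounded up).
Burn-in layers = 4 × (57.1 + 3.33), so 241.72 s.
Remaining layers: 5476 × (7.71 + 3.33) → 60455.04 s.
Sum: 241.72 + 60455.04 = 60696.76 s → 16.86 hours.

16.86 hours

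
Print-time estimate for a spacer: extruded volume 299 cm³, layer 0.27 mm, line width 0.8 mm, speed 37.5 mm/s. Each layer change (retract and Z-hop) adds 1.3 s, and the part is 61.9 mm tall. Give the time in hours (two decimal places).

Extrusion cross-section = 0.27 × 0.8, so 0.216 mm².
Path length: 299000 mm³ / 0.216 mm² → 1384259.3 mm.
Extrusion time = 1384259.3 / 37.5 = 36913.6 s.
Layer count = ceil(61.9 / 0.27) = 230.
Non-print overhead = 230 × 1.3 = 299 s.
Altogether 36913.6 + 299 = 37212.6 s, i.e. 10.34 hours.

10.34 hours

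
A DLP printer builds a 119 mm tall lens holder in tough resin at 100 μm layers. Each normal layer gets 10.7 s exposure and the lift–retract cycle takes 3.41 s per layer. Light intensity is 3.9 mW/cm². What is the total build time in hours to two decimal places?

4.66 hours

Layer count = ceil(119 / 0.1) = 1190.
Per-layer time = 10.7 + 3.41, so 14.11 s.
Total = 1190 × 14.11 = 16790.9 s = 4.66 hours.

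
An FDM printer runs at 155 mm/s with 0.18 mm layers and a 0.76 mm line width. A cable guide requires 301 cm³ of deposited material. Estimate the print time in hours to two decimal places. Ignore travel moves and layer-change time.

Extrusion cross-section = 0.18 × 0.76, so 0.1368 mm².
Path length: 301000 mm³ / 0.1368 mm² → 2200292.4 mm.
Print-move time = 2200292.4 / 155 = 14195.4 s.
Converting: 14195.4 s = 3.94 hours.

3.94 hours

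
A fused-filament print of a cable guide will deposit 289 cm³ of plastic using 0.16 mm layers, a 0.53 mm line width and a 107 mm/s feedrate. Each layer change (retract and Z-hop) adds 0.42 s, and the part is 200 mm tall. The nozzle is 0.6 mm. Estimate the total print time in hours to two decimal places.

Bead cross-section = 0.16 × 0.53 = 0.0848 mm².
Path length: 289000 mm³ / 0.0848 mm² → 3408018.9 mm.
Time extruding = 3408018.9 / 107 = 31850.6 s.
Number of layers: 200 / 0.16 → 1250 (rounded up).
Layer-change overhead = 1250 × 0.42, so 525 s.
Total = 31850.6 + 525 = 32375.6 s = 8.99 hours.

8.99 hours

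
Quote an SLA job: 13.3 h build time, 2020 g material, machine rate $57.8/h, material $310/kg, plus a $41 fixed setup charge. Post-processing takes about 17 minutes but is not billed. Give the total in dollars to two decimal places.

$1435.94

Time charge = 57.8 × 13.3 = $768.74.
Feedstock cost = 310 × 2020/1000 = $626.20.
Adding setup: 768.74 + 626.20 + 41 → $1435.94.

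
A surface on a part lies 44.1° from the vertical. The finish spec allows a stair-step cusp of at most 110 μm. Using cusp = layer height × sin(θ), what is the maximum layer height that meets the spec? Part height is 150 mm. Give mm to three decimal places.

sin(44.1°) = 0.6959; t_max = 0.11/0.6959 = 0.158 mm.

0.158 mm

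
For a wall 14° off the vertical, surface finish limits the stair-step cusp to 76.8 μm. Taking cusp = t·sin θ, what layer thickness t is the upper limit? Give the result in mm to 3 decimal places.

sin(14°) = 0.2419; t_max = 0.0768/0.2419 = 0.317 mm.

0.317 mm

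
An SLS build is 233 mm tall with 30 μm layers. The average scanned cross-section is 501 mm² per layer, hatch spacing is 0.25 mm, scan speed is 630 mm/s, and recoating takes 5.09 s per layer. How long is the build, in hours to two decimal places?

17.84 hours

Layer count = ceil(233 / 0.03) = 7767.
Hatch length per layer = 501 / 0.25, so 2004 mm.
Laser time per layer: 2004 / 630 → 3.181 s.
Layer cycle = 3.181 + 5.09, so 8.271 s.
7767 layers × 8.271 s/layer = 64240.857 s, i.e. 17.84 hours.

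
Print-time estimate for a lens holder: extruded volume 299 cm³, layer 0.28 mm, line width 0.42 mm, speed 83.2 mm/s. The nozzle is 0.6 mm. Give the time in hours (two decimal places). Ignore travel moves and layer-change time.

8.49 hours

Line area = 0.28 × 0.42 = 0.1176 mm².
Total extruded path = 299000/0.1176 = 2542517 mm.
Extrusion time = 2542517 / 83.2 = 30559.1 s.
In the requested units: 30559.1 s = 8.49 hours.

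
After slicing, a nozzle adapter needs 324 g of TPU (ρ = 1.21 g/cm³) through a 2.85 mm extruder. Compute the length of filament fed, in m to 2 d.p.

41.97 m

Extruded volume: 324/1.21 = 267.7686 cm³ (267768.6 mm³).
A = π r² = π × 1.425² = 6.3794 mm².
Length = 267768.6 / 6.3794 = 41973.95 mm = 41.97 m.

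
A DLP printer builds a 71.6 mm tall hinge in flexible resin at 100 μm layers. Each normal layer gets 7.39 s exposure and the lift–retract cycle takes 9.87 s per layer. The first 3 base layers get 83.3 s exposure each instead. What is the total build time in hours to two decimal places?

Layer count = ceil(71.6 / 0.1) = 716.
Bottom layers = 3 × (83.3 + 9.87) = 279.51 s.
Regular layers = 713 × (7.39 + 9.87) = 12306.38 s.
Sum: 279.51 + 12306.38 = 12585.89 s → 3.50 hours.

3.50 hours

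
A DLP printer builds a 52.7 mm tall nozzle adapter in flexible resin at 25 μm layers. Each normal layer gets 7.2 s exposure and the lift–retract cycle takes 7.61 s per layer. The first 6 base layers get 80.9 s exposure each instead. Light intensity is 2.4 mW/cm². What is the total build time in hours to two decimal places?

Number of layers: 52.7 / 0.025 → 2108 (rounded up).
Bottom layers: 6 × (80.9 + 7.61) → 531.06 s.
Remaining layers = 2102 × (7.2 + 7.61) = 31130.62 s.
Total = 531.06 + 31130.62 = 31661.68 s = 8.79 hours.

8.79 hours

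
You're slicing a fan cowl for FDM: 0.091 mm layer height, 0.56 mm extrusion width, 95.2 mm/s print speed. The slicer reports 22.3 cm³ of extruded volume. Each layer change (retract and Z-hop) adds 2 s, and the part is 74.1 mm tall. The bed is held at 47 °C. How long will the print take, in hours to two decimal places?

Bead cross-section: 0.091 × 0.56 → 0.05096 mm².
Total extruded path = 22300/0.05096 = 437598.1 mm.
Print-move time: 437598.1 / 95.2 → 4596.6 s.
Number of layers: 74.1 / 0.091 → 815 (rounded up).
Layer-change overhead: 815 × 2 → 1630 s.
Total = 4596.6 + 1630 = 6226.6 s = 1.73 hours.

1.73 hours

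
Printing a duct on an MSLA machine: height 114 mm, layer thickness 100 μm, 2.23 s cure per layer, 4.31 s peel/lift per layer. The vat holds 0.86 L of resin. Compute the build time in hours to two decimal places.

2.07 hours

Number of layers: 114 / 0.1 → 1140 (rounded up).
Each layer takes = 2.23 + 4.31 = 6.54 s.
Build time: 1140 × 6.54 s = 7455.6 s, i.e. 2.07 hours.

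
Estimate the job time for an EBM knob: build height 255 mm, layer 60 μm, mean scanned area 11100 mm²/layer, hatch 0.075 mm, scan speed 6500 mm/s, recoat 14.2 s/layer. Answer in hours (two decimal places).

43.64 hours

Layer count = ceil(255 / 0.06) = 4250.
Per-layer scan distance = 11100 / 0.075, so 148000 mm.
Per-layer scan time = 148000 / 6500, so 22.7692 s.
Per-layer time: 22.7692 + 14.2 → 36.9692 s.
Build time = 4250 × 36.9692 = 157119.1 s = 43.64 hours.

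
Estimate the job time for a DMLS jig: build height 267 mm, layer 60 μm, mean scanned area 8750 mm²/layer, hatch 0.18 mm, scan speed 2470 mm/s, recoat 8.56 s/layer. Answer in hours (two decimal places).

34.91 hours

Number of layers: 267 / 0.06 → 4450 (rounded up).
Scan path per layer = 8750 / 0.18 = 48611.1 mm.
Laser time per layer: 48611.1 / 2470 → 19.6806 s.
Per-layer time = 19.6806 + 8.56 = 28.2406 s.
Build time = 4450 × 28.2406 = 125670.67 s = 34.91 hours.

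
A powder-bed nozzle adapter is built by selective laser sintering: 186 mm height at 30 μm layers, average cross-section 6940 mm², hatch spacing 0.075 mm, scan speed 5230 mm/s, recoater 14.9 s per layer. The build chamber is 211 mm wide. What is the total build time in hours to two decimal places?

Layers = ⌈186/0.03⌉ = 6200.
Per-layer scan distance: 6940 / 0.075 → 92533.3 mm.
Scan time per layer = 92533.3 / 5230 = 17.6928 s.
Per-layer time = 17.6928 + 14.9 = 32.5928 s.
Total: 6200 × 32.5928 s = 202075.36 s → 56.13 hours.

56.13 hours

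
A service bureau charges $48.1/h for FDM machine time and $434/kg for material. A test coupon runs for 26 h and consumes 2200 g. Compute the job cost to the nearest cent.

Machine cost = 48.1 × 26 = $1250.60.
Material charge = 434 × 2200/1000 = $954.80.
Total = 1250.60 + 954.80 = $2205.40.

$2205.40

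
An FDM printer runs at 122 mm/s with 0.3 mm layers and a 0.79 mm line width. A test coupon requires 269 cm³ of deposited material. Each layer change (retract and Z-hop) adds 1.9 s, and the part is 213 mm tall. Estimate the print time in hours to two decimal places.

Extrusion cross-section: 0.3 × 0.79 → 0.237 mm².
Total extruded path = 269000/0.237 = 1135021.1 mm.
Time extruding = 1135021.1 / 122 = 9303.5 s.
Layers = ⌈213/0.3⌉ = 710.
Non-print overhead: 710 × 1.9 → 1349 s.
Altogether 9303.5 + 1349 = 10652.5 s, i.e. 2.96 hours.

2.96 hours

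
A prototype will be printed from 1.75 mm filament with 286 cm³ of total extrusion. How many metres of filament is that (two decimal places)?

A = π r² = π × 0.875² = 2.4053 mm².
L = 286000 mm³ / 2.4053 mm² = 118904.09 mm, i.e. 118.90 m.

118.90 m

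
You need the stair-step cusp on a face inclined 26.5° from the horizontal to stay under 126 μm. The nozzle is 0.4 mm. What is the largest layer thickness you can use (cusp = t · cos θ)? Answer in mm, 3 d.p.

0.141 mm

Layer height = cusp / cos(26.5°) = 0.126 / 0.8949 = 0.141 mm.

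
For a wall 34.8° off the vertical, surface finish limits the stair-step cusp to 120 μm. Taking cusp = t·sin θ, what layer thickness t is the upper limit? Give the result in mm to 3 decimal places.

0.210 mm

t = h_c / sin θ = 0.12 / 0.5707 = 0.210 mm.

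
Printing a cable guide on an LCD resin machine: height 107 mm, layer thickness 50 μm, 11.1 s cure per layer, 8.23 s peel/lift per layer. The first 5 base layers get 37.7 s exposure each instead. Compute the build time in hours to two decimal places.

11.53 hours

Layer count = ceil(107 / 0.05) = 2140.
Burn-in layers: 5 × (37.7 + 8.23) → 229.65 s.
Normal layers = 2135 × (11.1 + 8.23) = 41269.55 s.
Sum: 229.65 + 41269.55 = 41499.2 s → 11.53 hours.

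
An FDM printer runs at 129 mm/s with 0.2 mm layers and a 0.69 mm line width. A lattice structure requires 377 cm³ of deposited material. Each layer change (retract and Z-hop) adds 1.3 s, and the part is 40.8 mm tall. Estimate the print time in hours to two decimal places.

5.96 hours

Line area = 0.2 × 0.69, so 0.138 mm².
Path length: 377000 mm³ / 0.138 mm² → 2731884.1 mm.
Time extruding: 2731884.1 / 129 → 21177.4 s.
Layers = ⌈40.8/0.2⌉ = 204.
Non-print overhead: 204 × 1.3 → 265.2 s.
Altogether 21177.4 + 265.2 = 21442.6 s, i.e. 5.96 hours.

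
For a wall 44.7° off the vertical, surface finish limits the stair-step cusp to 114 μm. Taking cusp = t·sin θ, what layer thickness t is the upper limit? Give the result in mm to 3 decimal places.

0.162 mm

sin(44.7°) = 0.7034; t_max = 0.114/0.7034 = 0.162 mm.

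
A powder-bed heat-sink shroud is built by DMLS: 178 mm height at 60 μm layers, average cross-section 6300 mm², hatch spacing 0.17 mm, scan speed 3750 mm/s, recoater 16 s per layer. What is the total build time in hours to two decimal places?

21.33 hours

Layers = ⌈178/0.06⌉ = 2967.
Per-layer scan distance = 6300 / 0.17 = 37058.8 mm.
Scan time per layer = 37058.8 / 3750, so 9.8823 s.
Per-layer time = 9.8823 + 16, so 25.8823 s.
Total: 2967 × 25.8823 s = 76792.7841 s → 21.33 hours.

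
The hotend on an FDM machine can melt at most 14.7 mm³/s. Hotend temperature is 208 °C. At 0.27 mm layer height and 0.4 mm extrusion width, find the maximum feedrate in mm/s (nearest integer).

Extrusion cross-section = 0.27 × 0.4, so 0.108 mm².
Max speed = 14.7 / 0.108 = 136.11 ≈ 136 mm/s.

136 mm/s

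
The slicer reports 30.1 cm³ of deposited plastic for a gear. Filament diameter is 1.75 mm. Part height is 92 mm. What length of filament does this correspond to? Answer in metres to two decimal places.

12.51 m

Cross-section of 1.75 mm filament: π·(1.75/2)² = 2.4053 mm².
L = 30100 mm³ / 2.4053 mm² = 12514.03 mm, i.e. 12.51 m.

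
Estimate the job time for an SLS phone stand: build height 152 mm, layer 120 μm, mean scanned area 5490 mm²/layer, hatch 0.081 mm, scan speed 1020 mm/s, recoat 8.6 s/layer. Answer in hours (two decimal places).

Number of layers: 152 / 0.12 → 1267 (rounded up).
Hatch length per layer = 5490 / 0.081, so 67777.8 mm.
Laser time per layer: 67777.8 / 1020 → 66.4488 s.
Time per layer: 66.4488 + 8.6 → 75.0488 s.
Total: 1267 × 75.0488 s = 95086.8296 s → 26.41 hours.

26.41 hours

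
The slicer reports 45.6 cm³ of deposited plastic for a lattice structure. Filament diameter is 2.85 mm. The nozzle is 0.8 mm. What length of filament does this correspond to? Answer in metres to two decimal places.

Cross-section of 2.85 mm filament: π·(2.85/2)² = 6.3794 mm².
Length = 45.6 cm³ / 6.3794 mm² = 45600 / 6.3794 = 7148.01 mm = 7.15 m.

7.15 m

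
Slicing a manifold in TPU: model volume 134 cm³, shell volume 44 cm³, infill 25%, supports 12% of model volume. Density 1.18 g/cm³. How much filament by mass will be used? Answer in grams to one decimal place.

97.4 g

Interior volume = 134 − 44 = 90 cm³.
Infill volume = 0.25 × 90 = 22.5 cm³.
Support = 0.12 × 134, so 16.08 cm³.
Total printed volume = 44 + 22.5 + 16.08 = 82.58 cm³.
Mass = 82.58 × 1.18 = 97.4444 g.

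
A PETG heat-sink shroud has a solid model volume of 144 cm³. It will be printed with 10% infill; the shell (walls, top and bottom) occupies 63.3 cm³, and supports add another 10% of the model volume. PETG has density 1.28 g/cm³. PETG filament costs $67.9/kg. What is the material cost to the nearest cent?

Infill region = 144 − 63.3 = 80.7 cm³.
Infill volume = 0.10 × 80.7 = 8.07 cm³.
Support = 0.10 × 144 = 14.4 cm³.
Total printed volume: 63.3 + 8.07 + 14.4 → 85.77 cm³.
Mass = 85.77 × 1.28, so 109.7856 g.
Cost = 109.7856 g / 1000 × $67.9/kg = $7.45.

$7.45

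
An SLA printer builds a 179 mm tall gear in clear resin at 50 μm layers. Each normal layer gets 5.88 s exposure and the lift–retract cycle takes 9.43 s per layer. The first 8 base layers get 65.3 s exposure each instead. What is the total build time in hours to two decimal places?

Layers = ⌈179/0.05⌉ = 3580.
Burn-in layers: 8 × (65.3 + 9.43) → 597.84 s.
Normal layers: 3572 × (5.88 + 9.43) → 54687.32 s.
Sum: 597.84 + 54687.32 = 55285.16 s → 15.36 hours.

15.36 hours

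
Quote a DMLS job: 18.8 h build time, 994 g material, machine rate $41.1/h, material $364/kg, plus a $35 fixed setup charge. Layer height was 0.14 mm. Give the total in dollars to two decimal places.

Machine cost = 41.1 × 18.8 = $772.68.
Material cost = 364 × 994/1000 = $361.816.
Total = 772.68 + 361.816 + 35 = 1169.496 ≈ $1169.50.

$1169.50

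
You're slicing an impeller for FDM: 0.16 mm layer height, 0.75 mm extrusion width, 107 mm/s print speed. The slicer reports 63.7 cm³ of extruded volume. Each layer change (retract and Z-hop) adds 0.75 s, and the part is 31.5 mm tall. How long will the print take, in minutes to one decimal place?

85.1 minutes

Bead cross-section = 0.16 × 0.75 = 0.12 mm².
Total extruded path = 63700/0.12 = 530833.3 mm.
Time extruding: 530833.3 / 107 → 4961.1 s.
Layer count = ceil(31.5 / 0.16) = 197.
Non-print overhead: 197 × 0.75 → 147.75 s.
Total = 4961.1 + 147.75 = 5108.85 s = 85.1 minutes.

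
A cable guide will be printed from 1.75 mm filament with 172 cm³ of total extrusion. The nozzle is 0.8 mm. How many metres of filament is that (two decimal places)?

71.51 m

Filament cross-section = π × (1.75/2)² = 2.4053 mm².
Length = 172 cm³ / 2.4053 mm² = 172000 / 2.4053 = 71508.75 mm = 71.51 m.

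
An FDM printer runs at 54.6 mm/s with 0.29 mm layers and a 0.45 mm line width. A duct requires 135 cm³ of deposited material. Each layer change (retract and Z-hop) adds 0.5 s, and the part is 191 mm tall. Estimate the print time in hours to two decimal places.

5.35 hours

Bead cross-section: 0.29 × 0.45 → 0.1305 mm².
Total extruded path = 135000/0.1305 = 1034482.8 mm.
Extrusion time = 1034482.8 / 54.6 = 18946.6 s.
Number of layers: 191 / 0.29 → 659 (rounded up).
Non-print overhead = 659 × 0.5 = 329.5 s.
Total = 18946.6 + 329.5 = 19276.1 s = 5.35 hours.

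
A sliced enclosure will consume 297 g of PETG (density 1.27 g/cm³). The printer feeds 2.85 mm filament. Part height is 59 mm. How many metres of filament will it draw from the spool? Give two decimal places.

36.66 m

Volume = 297 g / 1.27 g·cm⁻³ = 233.8583 cm³ = 233858.3 mm³.
Cross-section of 2.85 mm filament: π·(2.85/2)² = 6.3794 mm².
L = V/A = 233858.3/6.3794 = 36658.35 mm → 36.66 m.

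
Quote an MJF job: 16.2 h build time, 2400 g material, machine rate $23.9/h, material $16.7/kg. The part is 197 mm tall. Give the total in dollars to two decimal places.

Time charge = 23.9 × 16.2, so $387.18.
Feedstock cost = 16.7 × 2400/1000 = $40.08.
Job cost: 387.18 + 40.08 = $427.26.

$427.26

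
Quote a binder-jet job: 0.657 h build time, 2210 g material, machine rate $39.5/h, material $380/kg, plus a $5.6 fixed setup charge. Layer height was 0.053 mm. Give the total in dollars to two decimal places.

$871.35

Time charge = 39.5 × 0.657 = $25.9515.
Material cost = 380 × 2210/1000 = $839.80.
Adding setup: 25.9515 + 839.80 + 5.6 → 871.3515 ≈ $871.35.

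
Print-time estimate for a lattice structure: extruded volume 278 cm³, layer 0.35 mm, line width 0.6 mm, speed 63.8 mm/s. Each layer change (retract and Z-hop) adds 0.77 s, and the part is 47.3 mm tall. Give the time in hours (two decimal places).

5.79 hours

Extrusion cross-section = 0.35 × 0.6, so 0.21 mm².
Toolpath length = 278 cm³ / 0.21 mm² = 278000 / 0.21 = 1323809.5 mm.
Print-move time = 1323809.5 / 63.8, so 20749.4 s.
Number of layers: 47.3 / 0.35 → 136 (rounded up).
Layer-change overhead: 136 × 0.77 → 104.72 s.
Altogether 20749.4 + 104.72 = 20854.12 s, i.e. 5.79 hours.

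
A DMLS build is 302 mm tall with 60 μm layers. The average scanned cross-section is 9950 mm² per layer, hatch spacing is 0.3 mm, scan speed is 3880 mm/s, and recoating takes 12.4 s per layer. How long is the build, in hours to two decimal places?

Number of layers: 302 / 0.06 → 5034 (rounded up).
Hatch length per layer: 9950 / 0.3 → 33166.7 mm.
Laser time per layer = 33166.7 / 3880, so 8.5481 s.
Layer cycle = 8.5481 + 12.4 = 20.9481 s.
Total: 5034 × 20.9481 s = 105452.7354 s → 29.29 hours.

29.29 hours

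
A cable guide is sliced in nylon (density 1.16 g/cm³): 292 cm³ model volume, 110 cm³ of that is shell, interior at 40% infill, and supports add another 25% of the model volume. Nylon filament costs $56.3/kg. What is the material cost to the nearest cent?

$16.71

Infill region = 292 − 110 = 182 cm³.
Infill volume: 0.40 × 182 → 72.8 cm³.
Support = 0.25 × 292, so 73 cm³.
Total extruded: 110 + 72.8 + 73 → 255.8 cm³.
Mass: 255.8 × 1.16 → 296.728 g.
At $56.3/kg: 296.728/1000 × 56.3 = $16.71.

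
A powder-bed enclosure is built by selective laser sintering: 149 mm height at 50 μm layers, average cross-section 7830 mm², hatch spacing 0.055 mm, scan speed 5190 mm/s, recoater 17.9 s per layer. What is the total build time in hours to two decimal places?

37.52 hours

Layers = ⌈149/0.05⌉ = 2980.
Per-layer scan distance: 7830 / 0.055 → 142363.6 mm.
Per-layer scan time: 142363.6 / 5190 → 27.4304 s.
Time per layer: 27.4304 + 17.9 → 45.3304 s.
2980 layers × 45.3304 s/layer = 135084.592 s, i.e. 37.52 hours.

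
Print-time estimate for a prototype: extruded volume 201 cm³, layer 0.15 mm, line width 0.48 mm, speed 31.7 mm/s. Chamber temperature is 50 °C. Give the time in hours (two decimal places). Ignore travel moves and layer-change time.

Bead cross-section = 0.15 × 0.48 = 0.072 mm².
Path length: 201000 mm³ / 0.072 mm² → 2791666.7 mm.
Extrusion time = 2791666.7 / 31.7, so 88065.2 s.
Converting: 88065.2 s = 24.46 hours.

24.46 hours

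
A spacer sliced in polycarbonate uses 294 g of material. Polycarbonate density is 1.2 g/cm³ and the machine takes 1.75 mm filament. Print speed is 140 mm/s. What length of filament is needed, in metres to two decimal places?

Extruded volume: 294/1.2 = 245 cm³ (245000 mm³).
Filament cross-section = π × (1.75/2)² = 2.4053 mm².
Length = 245000 / 2.4053 = 101858.4 mm = 101.86 m.

101.86 m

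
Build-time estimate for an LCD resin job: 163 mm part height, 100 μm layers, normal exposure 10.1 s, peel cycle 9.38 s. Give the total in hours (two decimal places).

8.82 hours

Layers = ⌈163/0.1⌉ = 1630.
Cycle time = 10.1 + 9.38 = 19.48 s.
Build time: 1630 × 19.48 s = 31752.4 s, i.e. 8.82 hours.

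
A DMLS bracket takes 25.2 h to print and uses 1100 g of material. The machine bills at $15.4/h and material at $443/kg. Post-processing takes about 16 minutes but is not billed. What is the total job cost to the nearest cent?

Machine cost: 15.4 × 25.2 → $388.08.
Material charge: 443 × 1100/1000 → $487.30.
Total = 388.08 + 487.30 = $875.38.

$875.38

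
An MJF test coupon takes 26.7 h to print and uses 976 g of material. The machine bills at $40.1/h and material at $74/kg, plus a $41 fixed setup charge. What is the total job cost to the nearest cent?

$1183.89

Machine-time cost = 40.1 × 26.7 = $1070.67.
Material cost = 74 × 976/1000 = $72.224.
Adding setup: 1070.67 + 72.224 + 41 → 1183.894 ≈ $1183.89.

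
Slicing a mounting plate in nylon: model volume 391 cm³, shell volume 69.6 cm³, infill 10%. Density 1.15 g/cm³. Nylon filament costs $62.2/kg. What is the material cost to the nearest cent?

$7.28

Volume inside the shell: 391 − 69.6 → 321.4 cm³.
Infill deposited: 0.10 × 321.4 → 32.14 cm³.
Total extruded: 69.6 + 32.14 → 101.74 cm³.
Mass = 101.74 × 1.15 = 117.001 g.
Cost = 117.001 g / 1000 × $62.2/kg = $7.28.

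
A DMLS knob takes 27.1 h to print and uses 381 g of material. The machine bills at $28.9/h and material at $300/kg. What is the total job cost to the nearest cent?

$897.49

Machine-time cost = 28.9 × 27.1, so $783.19.
Material cost = 300 × 381/1000 = $114.30.
Total = 783.19 + 114.30 = $897.49.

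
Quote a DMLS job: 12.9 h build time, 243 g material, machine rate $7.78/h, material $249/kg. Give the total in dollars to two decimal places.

Time charge = 7.78 × 12.9, so $100.362.
Material charge = 249 × 243/1000, so $60.507.
Job cost: 100.362 + 60.507 = 160.869 ≈ $160.87.

$160.87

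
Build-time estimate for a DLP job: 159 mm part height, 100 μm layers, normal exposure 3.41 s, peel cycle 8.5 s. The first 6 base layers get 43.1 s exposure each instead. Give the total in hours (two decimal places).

5.33 hours

Layer count = ceil(159 / 0.1) = 1590.
Base layers = 6 × (43.1 + 8.5), so 309.6 s.
Normal layers: 1584 × (3.41 + 8.5) → 18865.44 s.
Sum: 309.6 + 18865.44 = 19175.04 s → 5.33 hours.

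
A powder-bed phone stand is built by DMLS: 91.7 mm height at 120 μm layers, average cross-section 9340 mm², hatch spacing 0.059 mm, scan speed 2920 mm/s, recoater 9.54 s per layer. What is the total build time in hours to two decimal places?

13.55 hours

Number of layers: 91.7 / 0.12 → 765 (rounded up).
Per-layer scan distance = 9340 / 0.059, so 158305.1 mm.
Scan time per layer: 158305.1 / 2920 → 54.2141 s.
Time per layer: 54.2141 + 9.54 → 63.7541 s.
Total: 765 × 63.7541 s = 48771.8865 s → 13.55 hours.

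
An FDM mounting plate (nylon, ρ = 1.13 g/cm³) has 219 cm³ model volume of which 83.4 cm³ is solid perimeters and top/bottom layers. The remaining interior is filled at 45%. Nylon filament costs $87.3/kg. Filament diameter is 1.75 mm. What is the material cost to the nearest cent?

$14.25

Volume inside the shell = 219 − 83.4, so 135.6 cm³.
Deposited infill = 0.45 × 135.6 = 61.02 cm³.
Total extruded: 83.4 + 61.02 → 144.42 cm³.
Mass: 144.42 × 1.13 → 163.1946 g.
Cost = 163.1946 g / 1000 × $87.3/kg = $14.25.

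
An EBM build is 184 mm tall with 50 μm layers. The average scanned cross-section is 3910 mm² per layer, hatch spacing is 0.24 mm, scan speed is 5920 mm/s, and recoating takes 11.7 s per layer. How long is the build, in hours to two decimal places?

Layers = ⌈184/0.05⌉ = 3680.
Hatch length per layer = 3910 / 0.24, so 16291.7 mm.
Beam time per layer = 16291.7 / 5920 = 2.752 s.
Layer cycle = 2.752 + 11.7 = 14.452 s.
Build time = 3680 × 14.452 = 53183.36 s = 14.77 hours.

14.77 hours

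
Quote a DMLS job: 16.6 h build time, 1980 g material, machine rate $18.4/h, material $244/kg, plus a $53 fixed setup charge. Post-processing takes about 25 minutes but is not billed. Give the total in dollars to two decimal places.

Time charge = 18.4 × 16.6, so $305.44.
Material cost = 244 × 1980/1000 = $483.12.
Adding setup: 305.44 + 483.12 + 53 → $841.56.

$841.56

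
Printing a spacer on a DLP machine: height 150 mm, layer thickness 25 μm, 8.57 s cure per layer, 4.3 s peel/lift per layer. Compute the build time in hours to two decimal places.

Layers = ⌈150/0.025⌉ = 6000.
Per-layer time = 8.57 + 4.3, so 12.87 s.
Total = 6000 × 12.87 = 77220 s = 21.45 hours.

21.45 hours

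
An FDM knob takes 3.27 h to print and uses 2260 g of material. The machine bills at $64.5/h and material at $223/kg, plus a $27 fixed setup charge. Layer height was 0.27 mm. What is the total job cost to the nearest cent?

$741.90

Time charge = 64.5 × 3.27 = $210.915.
Feedstock cost: 223 × 2260/1000 → $503.98.
Adding setup: 210.915 + 503.98 + 27 → 741.895 ≈ $741.90.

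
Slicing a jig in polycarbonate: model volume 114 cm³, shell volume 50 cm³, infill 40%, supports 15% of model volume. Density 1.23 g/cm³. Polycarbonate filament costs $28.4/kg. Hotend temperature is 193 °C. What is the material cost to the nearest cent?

Interior volume: 114 − 50 → 64 cm³.
Infill volume = 0.40 × 64, so 25.6 cm³.
Support = 0.15 × 114 = 17.1 cm³.
Total printed volume = 50 + 25.6 + 17.1, so 92.7 cm³.
Mass = 92.7 × 1.23 = 114.021 g.
At $28.4/kg: 114.021/1000 × 28.4 = $3.24.

$3.24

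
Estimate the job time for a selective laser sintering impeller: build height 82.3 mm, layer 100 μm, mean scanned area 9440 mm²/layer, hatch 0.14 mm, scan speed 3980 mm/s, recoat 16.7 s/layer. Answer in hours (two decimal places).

Number of layers: 82.3 / 0.1 → 823 (rounded up).
Scan path per layer: 9440 / 0.14 → 67428.6 mm.
Per-layer scan time: 67428.6 / 3980 → 16.9419 s.
Time per layer = 16.9419 + 16.7, so 33.6419 s.
823 layers × 33.6419 s/layer = 27687.2837 s, i.e. 7.69 hours.

7.69 hours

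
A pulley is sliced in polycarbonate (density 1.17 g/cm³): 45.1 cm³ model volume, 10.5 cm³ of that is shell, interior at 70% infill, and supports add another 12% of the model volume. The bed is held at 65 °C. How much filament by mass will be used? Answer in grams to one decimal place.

Infill region: 45.1 − 10.5 → 34.6 cm³.
Infill deposited = 0.70 × 34.6 = 24.22 cm³.
Support = 0.12 × 45.1 = 5.412 cm³.
Total printed volume: 10.5 + 24.22 + 5.412 → 40.132 cm³.
Mass: 40.132 × 1.17 → 46.95444 g.

47.0 g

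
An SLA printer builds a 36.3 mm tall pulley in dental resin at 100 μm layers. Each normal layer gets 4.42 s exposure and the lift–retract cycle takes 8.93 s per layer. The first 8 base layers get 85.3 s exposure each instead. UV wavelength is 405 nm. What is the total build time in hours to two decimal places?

Layer count = ceil(36.3 / 0.1) = 363.
Base layers = 8 × (85.3 + 8.93) = 753.84 s.
Regular layers = 355 × (4.42 + 8.93) = 4739.25 s.
Total = 753.84 + 4739.25 = 5493.09 s = 1.53 hours.

1.53 hours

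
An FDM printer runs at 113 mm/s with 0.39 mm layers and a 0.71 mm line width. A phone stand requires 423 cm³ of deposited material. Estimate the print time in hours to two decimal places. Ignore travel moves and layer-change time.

Line area: 0.39 × 0.71 → 0.2769 mm².
Toolpath length = 423 cm³ / 0.2769 mm² = 423000 / 0.2769 = 1527627.3 mm.
Extrusion time: 1527627.3 / 113 → 13518.8 s.
Converting: 13518.8 s = 3.76 hours.

3.76 hours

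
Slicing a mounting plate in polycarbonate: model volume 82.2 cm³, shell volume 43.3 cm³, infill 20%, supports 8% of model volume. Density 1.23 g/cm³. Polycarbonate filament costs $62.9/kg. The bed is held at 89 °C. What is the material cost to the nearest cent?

Interior volume = 82.2 − 43.3 = 38.9 cm³.
Infill deposited: 0.20 × 38.9 → 7.78 cm³.
Support = 0.08 × 82.2 = 6.576 cm³.
Total printed volume = 43.3 + 7.78 + 6.576 = 57.656 cm³.
Mass: 57.656 × 1.23 → 70.91688 g.
Cost = 70.91688 g / 1000 × $62.9/kg = $4.46.

$4.46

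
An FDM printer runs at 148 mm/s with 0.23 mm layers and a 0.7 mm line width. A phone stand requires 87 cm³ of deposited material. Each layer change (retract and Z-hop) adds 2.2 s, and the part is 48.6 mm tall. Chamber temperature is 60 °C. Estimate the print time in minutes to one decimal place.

68.6 minutes

Bead cross-section: 0.23 × 0.7 → 0.161 mm².
Toolpath length = 87 cm³ / 0.161 mm² = 87000 / 0.161 = 540372.7 mm.
Print-move time = 540372.7 / 148 = 3651.2 s.
Layers = ⌈48.6/0.23⌉ = 212.
Layer-change overhead = 212 × 2.2 = 466.4 s.
Total = 3651.2 + 466.4 = 4117.6 s = 68.6 minutes.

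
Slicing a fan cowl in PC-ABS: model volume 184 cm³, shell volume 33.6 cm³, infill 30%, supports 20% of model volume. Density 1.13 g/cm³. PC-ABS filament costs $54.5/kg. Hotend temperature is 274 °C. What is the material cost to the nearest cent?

Volume inside the shell: 184 − 33.6 → 150.4 cm³.
Infill volume = 0.30 × 150.4, so 45.12 cm³.
Support: 0.20 × 184 → 36.8 cm³.
Deposited volume = 33.6 + 45.12 + 36.8, so 115.52 cm³.
Mass = 115.52 × 1.13 = 130.5376 g.
Cost = 130.5376 g / 1000 × $54.5/kg = $7.11.

$7.11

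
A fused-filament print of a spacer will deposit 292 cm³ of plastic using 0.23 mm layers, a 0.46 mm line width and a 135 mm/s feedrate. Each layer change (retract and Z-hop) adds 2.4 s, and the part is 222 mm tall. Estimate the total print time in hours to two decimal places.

6.32 hours

Bead cross-section = 0.23 × 0.46, so 0.1058 mm².
Total extruded path = 292000/0.1058 = 2759924.4 mm.
Print-move time = 2759924.4 / 135 = 20443.9 s.
Layers = ⌈222/0.23⌉ = 966.
Non-print overhead = 966 × 2.4, so 2318.4 s.
Altogether 20443.9 + 2318.4 = 22762.3 s, i.e. 6.32 hours.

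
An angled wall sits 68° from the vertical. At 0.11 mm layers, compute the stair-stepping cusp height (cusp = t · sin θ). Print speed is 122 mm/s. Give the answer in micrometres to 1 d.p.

sin(68°) = 0.9272, so cusp = 0.11 × 0.9272 = 0.101992 mm → 102.0 μm.

102.0 μm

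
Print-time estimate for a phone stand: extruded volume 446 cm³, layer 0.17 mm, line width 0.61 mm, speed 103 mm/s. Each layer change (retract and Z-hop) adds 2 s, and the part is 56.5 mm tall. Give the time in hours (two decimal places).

Bead cross-section = 0.17 × 0.61, so 0.1037 mm².
Toolpath length = 446 cm³ / 0.1037 mm² = 446000 / 0.1037 = 4300867.9 mm.
Time extruding: 4300867.9 / 103 → 41756 s.
Number of layers: 56.5 / 0.17 → 333 (rounded up).
Layer-change overhead: 333 × 2 → 666 s.
Total = 41756 + 666 = 42422 s = 11.78 hours.

11.78 hours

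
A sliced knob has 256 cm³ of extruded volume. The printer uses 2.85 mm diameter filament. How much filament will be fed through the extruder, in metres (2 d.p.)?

Cross-section of 2.85 mm filament: π·(2.85/2)² = 6.3794 mm².
Length = 256 cm³ / 6.3794 mm² = 256000 / 6.3794 = 40129.17 mm = 40.13 m.

40.13 m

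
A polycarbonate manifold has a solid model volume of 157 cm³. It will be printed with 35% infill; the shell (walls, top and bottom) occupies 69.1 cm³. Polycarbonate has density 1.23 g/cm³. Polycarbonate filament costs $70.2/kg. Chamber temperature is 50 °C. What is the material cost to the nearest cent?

$8.62

Interior volume = 157 − 69.1, so 87.9 cm³.
Deposited infill: 0.35 × 87.9 → 30.765 cm³.
Deposited volume: 69.1 + 30.765 → 99.865 cm³.
Mass: 99.865 × 1.23 → 122.83395 g.
Cost = 122.83395 g / 1000 × $70.2/kg = $8.62.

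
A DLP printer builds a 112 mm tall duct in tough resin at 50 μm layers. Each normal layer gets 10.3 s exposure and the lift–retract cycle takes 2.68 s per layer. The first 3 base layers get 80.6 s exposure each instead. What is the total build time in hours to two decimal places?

8.14 hours

Number of layers: 112 / 0.05 → 2240 (rounded up).
Burn-in layers = 3 × (80.6 + 2.68) = 249.84 s.
Remaining layers = 2237 × (10.3 + 2.68), so 29036.26 s.
Total = 249.84 + 29036.26 = 29286.1 s = 8.14 hours.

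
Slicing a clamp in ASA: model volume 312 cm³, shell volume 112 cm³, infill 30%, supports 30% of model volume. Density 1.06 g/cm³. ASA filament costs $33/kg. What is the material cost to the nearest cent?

Infill region: 312 − 112 → 200 cm³.
Infill deposited: 0.30 × 200 → 60 cm³.
Support = 0.30 × 312, so 93.6 cm³.
Deposited volume = 112 + 60 + 93.6 = 265.6 cm³.
Mass: 265.6 × 1.06 → 281.536 g.
Cost = 281.536 g / 1000 × $33/kg = $9.29.

$9.29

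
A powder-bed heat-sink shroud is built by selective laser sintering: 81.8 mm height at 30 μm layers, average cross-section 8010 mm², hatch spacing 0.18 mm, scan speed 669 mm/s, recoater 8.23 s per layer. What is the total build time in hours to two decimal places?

Layer count = ceil(81.8 / 0.03) = 2727.
Hatch length per layer = 8010 / 0.18, so 44500 mm.
Laser time per layer = 44500 / 669 = 66.5172 s.
Time per layer = 66.5172 + 8.23 = 74.7472 s.
Total: 2727 × 74.7472 s = 203835.6144 s → 56.62 hours.

56.62 hours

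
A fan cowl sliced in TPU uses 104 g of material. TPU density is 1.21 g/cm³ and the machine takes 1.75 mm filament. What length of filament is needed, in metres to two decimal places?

35.73 m

Volume = 104 g / 1.21 g·cm⁻³ = 85.9504 cm³ = 85950.4 mm³.
Filament cross-section = π × (1.75/2)² = 2.4053 mm².
L = V/A = 85950.4/2.4053 = 35733.75 mm → 35.73 m.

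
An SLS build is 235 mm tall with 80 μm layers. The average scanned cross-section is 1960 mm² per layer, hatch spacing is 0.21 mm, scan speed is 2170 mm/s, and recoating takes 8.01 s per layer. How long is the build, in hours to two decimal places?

10.05 hours

Layer count = ceil(235 / 0.08) = 2938.
Scan path per layer: 1960 / 0.21 → 9333.3 mm.
Per-layer scan time = 9333.3 / 2170, so 4.3011 s.
Per-layer time = 4.3011 + 8.01 = 12.3111 s.
2938 layers × 12.3111 s/layer = 36170.0118 s, i.e. 10.05 hours.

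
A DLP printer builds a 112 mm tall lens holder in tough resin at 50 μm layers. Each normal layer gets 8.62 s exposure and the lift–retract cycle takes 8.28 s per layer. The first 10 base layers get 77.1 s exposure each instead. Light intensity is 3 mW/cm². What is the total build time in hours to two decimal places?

10.71 hours

Layer count = ceil(112 / 0.05) = 2240.
Burn-in layers = 10 × (77.1 + 8.28), so 853.8 s.
Remaining layers: 2230 × (8.62 + 8.28) → 37687 s.
Total = 853.8 + 37687 = 38540.8 s = 10.71 hours.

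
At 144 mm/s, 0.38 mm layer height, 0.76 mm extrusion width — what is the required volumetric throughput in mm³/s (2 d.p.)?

Bead cross-section = 0.38 × 0.76 = 0.2888 mm².
Q = v·A = 144 × 0.2888 = 41.59 mm³/s.

41.59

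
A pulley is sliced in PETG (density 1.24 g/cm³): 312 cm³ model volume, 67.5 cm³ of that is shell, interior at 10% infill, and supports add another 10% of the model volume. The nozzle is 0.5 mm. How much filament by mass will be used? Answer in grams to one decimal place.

Interior volume = 312 − 67.5 = 244.5 cm³.
Deposited infill = 0.10 × 244.5 = 24.45 cm³.
Support = 0.10 × 312, so 31.2 cm³.
Total extruded: 67.5 + 24.45 + 31.2 → 123.15 cm³.
Mass = 123.15 × 1.24, so 152.706 g.

152.7 g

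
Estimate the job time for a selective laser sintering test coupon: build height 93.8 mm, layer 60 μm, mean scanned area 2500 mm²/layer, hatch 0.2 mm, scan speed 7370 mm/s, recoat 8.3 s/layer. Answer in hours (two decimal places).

4.34 hours

Layers = ⌈93.8/0.06⌉ = 1564.
Per-layer scan distance = 2500 / 0.2 = 12500 mm.
Per-layer scan time: 12500 / 7370 → 1.6961 s.
Per-layer time = 1.6961 + 8.3 = 9.9961 s.
Total: 1564 × 9.9961 s = 15633.9004 s → 4.34 hours.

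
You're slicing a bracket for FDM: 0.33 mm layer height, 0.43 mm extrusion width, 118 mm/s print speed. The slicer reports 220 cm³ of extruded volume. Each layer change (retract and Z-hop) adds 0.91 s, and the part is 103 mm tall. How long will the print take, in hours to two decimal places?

Line area = 0.33 × 0.43, so 0.1419 mm².
Toolpath length = 220 cm³ / 0.1419 mm² = 220000 / 0.1419 = 1550387.6 mm.
Print-move time = 1550387.6 / 118 = 13138.9 s.
Layers = ⌈103/0.33⌉ = 313.
Layer-change overhead = 313 × 0.91, so 284.83 s.
Total = 13138.9 + 284.83 = 13423.73 s = 3.73 hours.

3.73 hours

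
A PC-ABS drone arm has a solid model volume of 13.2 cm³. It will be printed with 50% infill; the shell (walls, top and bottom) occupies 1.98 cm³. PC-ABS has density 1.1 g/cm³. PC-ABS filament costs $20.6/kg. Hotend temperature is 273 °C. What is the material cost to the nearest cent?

Interior volume = 13.2 − 1.98 = 11.22 cm³.
Deposited infill = 0.50 × 11.22, so 5.61 cm³.
Total printed volume = 1.98 + 5.61 = 7.59 cm³.
Mass = 7.59 × 1.1 = 8.349 g.
Cost = 8.349 g / 1000 × $20.6/kg = $0.17.

$0.17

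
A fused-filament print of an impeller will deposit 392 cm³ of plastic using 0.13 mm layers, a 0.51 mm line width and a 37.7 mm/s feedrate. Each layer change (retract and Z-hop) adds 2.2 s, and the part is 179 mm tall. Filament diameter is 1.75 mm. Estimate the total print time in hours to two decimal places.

44.41 hours

Line area = 0.13 × 0.51 = 0.0663 mm².
Toolpath length = 392 cm³ / 0.0663 mm² = 392000 / 0.0663 = 5912518.9 mm.
Print-move time = 5912518.9 / 37.7 = 156830.7 s.
Number of layers: 179 / 0.13 → 1377 (rounded up).
Non-print overhead = 1377 × 2.2, so 3029.4 s.
Altogether 156830.7 + 3029.4 = 159860.1 s, i.e. 44.41 hours.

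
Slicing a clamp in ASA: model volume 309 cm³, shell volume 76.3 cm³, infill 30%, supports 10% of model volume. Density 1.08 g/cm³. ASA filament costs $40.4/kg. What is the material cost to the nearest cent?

Infill region: 309 − 76.3 → 232.7 cm³.
Deposited infill = 0.30 × 232.7, so 69.81 cm³.
Support = 0.10 × 309, so 30.9 cm³.
Total printed volume = 76.3 + 69.81 + 30.9, so 177.01 cm³.
Mass: 177.01 × 1.08 → 191.1708 g.
Cost = 191.1708 g / 1000 × $40.4/kg = $7.72.

$7.72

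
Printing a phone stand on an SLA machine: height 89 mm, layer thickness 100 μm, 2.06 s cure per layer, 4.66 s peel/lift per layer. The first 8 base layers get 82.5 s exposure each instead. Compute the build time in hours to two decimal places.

1.84 hours

Number of layers: 89 / 0.1 → 890 (rounded up).
Burn-in layers = 8 × (82.5 + 4.66), so 697.28 s.
Remaining layers = 882 × (2.06 + 4.66) = 5927.04 s.
Total = 697.28 + 5927.04 = 6624.32 s = 1.84 hours.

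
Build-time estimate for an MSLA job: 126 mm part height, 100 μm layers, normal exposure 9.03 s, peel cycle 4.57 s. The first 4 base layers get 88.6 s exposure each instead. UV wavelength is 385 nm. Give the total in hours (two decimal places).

4.85 hours

Layer count = ceil(126 / 0.1) = 1260.
Bottom layers = 4 × (88.6 + 4.57), so 372.68 s.
Remaining layers = 1256 × (9.03 + 4.57) = 17081.6 s.
Total = 372.68 + 17081.6 = 17454.28 s = 4.85 hours.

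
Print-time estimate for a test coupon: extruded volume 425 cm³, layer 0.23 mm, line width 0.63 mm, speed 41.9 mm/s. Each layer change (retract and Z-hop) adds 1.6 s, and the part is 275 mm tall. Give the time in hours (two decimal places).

Extrusion cross-section: 0.23 × 0.63 → 0.1449 mm².
Total extruded path = 425000/0.1449 = 2933057.3 mm.
Extrusion time = 2933057.3 / 41.9, so 70001.4 s.
Layer count = ceil(275 / 0.23) = 1196.
Non-print overhead = 1196 × 1.6, so 1913.6 s.
Altogether 70001.4 + 1913.6 = 71915 s, i.e. 19.98 hours.

19.98 hours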